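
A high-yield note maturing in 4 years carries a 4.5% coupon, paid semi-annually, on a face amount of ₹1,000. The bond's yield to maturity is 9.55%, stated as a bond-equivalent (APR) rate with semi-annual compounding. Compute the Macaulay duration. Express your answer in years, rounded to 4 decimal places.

3.6711 years

Periodic yield y = 0.04775. Discount each cash flow and weight by its period:
  t   CF        PV=CF/(1+0.04775)^t    t·PV
  1        22.50        21.4746        21.4746
  2        22.50        20.4959        40.9918
  3        22.50        19.5618        58.6855
  4        22.50        18.6703        74.6813
  5        22.50        17.8194        89.0972
  6        22.50        17.0073       102.0441
  7        22.50        16.2323       113.6258
  8     1,022.50       704.0475     5,632.3800
  Σ                    835.3092     6,132.9803
Price P = Σ PV = 835.3092.
Macaulay duration = Σ(t·PV) / P = 6,132.9803 / 835.3092 = 7.34217 half-year periods.
In years: 7.34217 / 2 = 3.67108 years.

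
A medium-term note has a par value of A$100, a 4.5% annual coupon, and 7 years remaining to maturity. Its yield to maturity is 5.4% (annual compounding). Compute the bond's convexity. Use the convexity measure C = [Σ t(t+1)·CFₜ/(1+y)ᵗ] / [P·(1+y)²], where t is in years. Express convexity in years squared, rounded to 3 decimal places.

With y = 0.054:
  t   CF        PV=CF/(1+0.054)^t    t·PV        t(t+1)·PV
  1         4.50         4.2694         4.2694           8.5389
  2         4.50         4.0507         8.1014          24.3043
  3         4.50         3.8432        11.5295          46.1182
  4         4.50         3.6463        14.5851          72.9256
  5         4.50         3.4595        17.2973         103.7841
  6         4.50         3.2822        19.6934         137.8536
  7       104.50        72.3156       506.2092       4,049.6738
  Σ                     94.8669       581.6855       4,443.1984
P = 94.8669.
Convexity = Σ t(t+1)·PV / [P·(1+y)²] = 4,443.1984 / (94.8669 × 1.110916) = 42.15991.

42.160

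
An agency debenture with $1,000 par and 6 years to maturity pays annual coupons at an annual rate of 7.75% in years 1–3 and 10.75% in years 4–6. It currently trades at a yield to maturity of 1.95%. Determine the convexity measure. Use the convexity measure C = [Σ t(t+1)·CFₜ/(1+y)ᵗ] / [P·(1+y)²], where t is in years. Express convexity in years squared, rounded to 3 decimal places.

With y = 0.0195:
  t   CF        PV=CF/(1+0.0195)^t    t·PV        t(t+1)·PV
  1        77.50        76.0177        76.0177         152.0353
  2        77.50        74.5637       149.1273         447.3820
  3        77.50        73.1375       219.4125         877.6498
  4       107.50        99.5084       398.0334       1,990.1671
  5       107.50        97.6051       488.0253       2,928.1517
  6     1,107.50       986.3257     5,917.9543      41,425.6799
  Σ                  1,407.1579     7,248.5704      47,821.0657
P = 1,407.1579.
Convexity = Σ t(t+1)·PV / [P·(1+y)²] = 47,821.0657 / (1,407.1579 × 1.039380) = 32.69655.

32.697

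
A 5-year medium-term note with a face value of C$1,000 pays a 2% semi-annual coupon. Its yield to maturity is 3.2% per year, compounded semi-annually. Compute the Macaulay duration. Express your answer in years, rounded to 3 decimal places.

4.775 years

Periodic yield y = 0.016. Discount each cash flow and weight by its period:
  t   CF        PV=CF/(1+0.016)^t    t·PV
  1        10.00         9.8425         9.8425
  2        10.00         9.6875        19.3750
  3        10.00         9.5350        28.6049
  4        10.00         9.3848        37.5392
  5        10.00         9.2370        46.1851
  6        10.00         9.0915        54.5493
  7        10.00         8.9484        62.6386
  8        10.00         8.8075        70.4596
  9        10.00         8.6688        78.0188
  10    1,010.00       861.7560     8,617.5596
  Σ                    944.9589     9,024.7726
Price P = Σ PV = 944.9589.
Macaulay duration = Σ(t·PV) / P = 9,024.7726 / 944.9589 = 9.55044 half-year periods.
In years: 9.55044 / 2 = 4.77522 years.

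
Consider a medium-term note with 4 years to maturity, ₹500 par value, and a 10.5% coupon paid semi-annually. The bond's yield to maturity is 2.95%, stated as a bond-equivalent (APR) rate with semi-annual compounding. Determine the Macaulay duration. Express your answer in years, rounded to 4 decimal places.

3.4515 years

Periodic yield y = 0.01475. Discount each cash flow and weight by its period:
  t   CF        PV=CF/(1+0.01475)^t    t·PV
  1        26.25        25.8684        25.8684
  2        26.25        25.4924        50.9849
  3        26.25        25.1219        75.3656
  4        26.25        24.7567        99.0269
  5        26.25        24.3969       121.9843
  6        26.25        24.0422       144.2534
  7        26.25        23.6928       165.8494
  8       526.25       468.0795     3,744.6361
  Σ                    641.4509     4,427.9690
Price P = Σ PV = 641.4509.
Macaulay duration = Σ(t·PV) / P = 4,427.9690 / 641.4509 = 6.90305 half-year periods.
In years: 6.90305 / 2 = 3.45153 years.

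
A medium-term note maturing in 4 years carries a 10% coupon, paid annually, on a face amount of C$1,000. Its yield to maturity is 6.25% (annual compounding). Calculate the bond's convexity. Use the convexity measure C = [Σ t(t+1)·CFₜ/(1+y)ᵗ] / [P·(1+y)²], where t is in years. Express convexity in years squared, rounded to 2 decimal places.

With y = 0.0625:
  t   CF        PV=CF/(1+0.0625)^t    t·PV        t(t+1)·PV
  1       100.00        94.1176        94.1176         188.2353
  2       100.00        88.5813       177.1626         531.4879
  3       100.00        83.3706       250.1119       1,000.4478
  4     1,100.00       863.1314     3,452.5257      17,262.6286
  Σ                  1,129.2010     3,973.9179      18,982.7995
P = 1,129.2010.
Convexity = Σ t(t+1)·PV / [P·(1+y)²] = 18,982.7995 / (1,129.2010 × 1.128906) = 14.89125.

14.89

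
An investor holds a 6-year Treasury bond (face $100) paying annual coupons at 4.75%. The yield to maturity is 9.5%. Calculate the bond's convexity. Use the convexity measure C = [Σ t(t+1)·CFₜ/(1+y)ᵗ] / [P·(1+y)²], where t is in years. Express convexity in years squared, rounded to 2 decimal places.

29.40

With y = 0.095:
  t   CF        PV=CF/(1+0.095)^t    t·PV        t(t+1)·PV
  1         4.75         4.3379         4.3379           8.6758
  2         4.75         3.9616         7.9231          23.7693
  3         4.75         3.6179        10.8536          43.4143
  4         4.75         3.3040        13.2159          66.0796
  5         4.75         3.0173        15.0867          90.5199
  6       104.75        60.7672       364.6033       2,552.2229
  Σ                     79.0058       416.0204       2,784.6818
P = 79.0058.
Convexity = Σ t(t+1)·PV / [P·(1+y)²] = 2,784.6818 / (79.0058 × 1.199025) = 29.39600.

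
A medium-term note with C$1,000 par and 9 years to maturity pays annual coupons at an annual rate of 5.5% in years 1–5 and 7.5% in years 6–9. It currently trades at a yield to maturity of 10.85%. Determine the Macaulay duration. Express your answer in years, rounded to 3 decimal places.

6.980 years

Periodic yield y = 0.1085. Discount each cash flow and weight by its year:
  t   CF        PV=CF/(1+0.1085)^t    t·PV
  1        55.00        49.6166        49.6166
  2        55.00        44.7601        89.5203
  3        55.00        40.3790       121.1370
  4        55.00        36.4267       145.7068
  5        55.00        32.8613       164.3063
  6        75.00        40.4247       242.5484
  7        75.00        36.4680       255.2757
  8        75.00        32.8985       263.1877
  9     1,075.00       425.3899     3,828.5092
  Σ                    739.2248     5,159.8080
Price P = Σ PV = 739.2248.
Macaulay duration = Σ(t·PV) / P = 5,159.8080 / 739.2248 = 6.98003 years.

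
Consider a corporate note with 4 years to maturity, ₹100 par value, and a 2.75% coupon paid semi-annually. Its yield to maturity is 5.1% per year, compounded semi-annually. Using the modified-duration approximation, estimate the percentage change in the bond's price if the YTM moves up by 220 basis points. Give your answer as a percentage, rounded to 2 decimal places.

Periodic yield y = 0.0255. Modified duration first:
  t   CF        PV=CF/(1+0.0255)^t    t·PV
  1        1.375         1.3408         1.3408
  2        1.375         1.3075         2.6149
  3        1.375         1.2750         3.8249
  4        1.375         1.2433         4.9730
  5        1.375         1.2123         6.0617
  6        1.375         1.1822         7.0932
  7        1.375         1.1528         8.0696
  8      101.375        82.8792       663.0336
  Σ                     91.5930       697.0117
P = 91.5930; D_Mac = 7.60988 half-year periods = 3.80494 yrs; D_mod = 3.80494/(1+0.0255) = 3.71033 yrs.
ΔP/P ≈ -D_mod · Δy = -3.71033 × (+0.022) = -0.081627 = -8.1627%.

-8.16%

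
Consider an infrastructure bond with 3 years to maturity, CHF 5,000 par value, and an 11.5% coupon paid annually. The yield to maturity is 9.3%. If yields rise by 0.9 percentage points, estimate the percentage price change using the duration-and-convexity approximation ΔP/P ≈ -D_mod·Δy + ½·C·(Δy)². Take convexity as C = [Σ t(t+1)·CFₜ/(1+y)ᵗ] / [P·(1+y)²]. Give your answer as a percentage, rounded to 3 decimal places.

-2.196%

With y = 0.093:
  t   CF        PV=CF/(1+0.093)^t    t·PV        t(t+1)·PV
  1       575.00       526.0750       526.0750       1,052.1500
  2       575.00       481.3129       962.6258       2,887.8775
  3     5,575.00     4,269.5724    12,808.7173      51,234.8692
  Σ                  5,276.9604    14,297.4182      55,174.8968
P = 5,276.9604; D_Mac = 2.70940 yrs; D_mod = 2.47887 yrs; C = 8.75220.
Duration effect: -2.47887 × (+0.009) = -0.022310
Convexity effect: 0.5 × 8.75220 × (0.009)² = +0.0003545
ΔP/P ≈ -0.022310 + 0.0003545 = -0.021955 = -2.1955%.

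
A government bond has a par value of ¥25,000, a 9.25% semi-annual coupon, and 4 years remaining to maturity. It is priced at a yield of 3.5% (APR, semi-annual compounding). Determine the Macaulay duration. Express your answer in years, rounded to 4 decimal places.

3.4930 years

Periodic yield y = 0.0175. Discount each cash flow and weight by its period:
  t   CF        PV=CF/(1+0.0175)^t    t·PV
  1     1,156.25     1,136.3636     1,136.3636
  2     1,156.25     1,116.8193     2,233.6386
  3     1,156.25     1,097.6111     3,292.8333
  4     1,156.25     1,078.7333     4,314.9331
  5     1,156.25     1,060.1801     5,300.9006
  6     1,156.25     1,041.9461     6,251.6764
  7     1,156.25     1,024.0256     7,168.1793
  8    26,156.25    22,766.7027   182,133.6217
  Σ                 30,322.3818   211,832.1466
Price P = Σ PV = 30,322.3818.
Macaulay duration = Σ(t·PV) / P = 211,832.1466 / 30,322.3818 = 6.98600 half-year periods.
In years: 6.98600 / 2 = 3.49300 years.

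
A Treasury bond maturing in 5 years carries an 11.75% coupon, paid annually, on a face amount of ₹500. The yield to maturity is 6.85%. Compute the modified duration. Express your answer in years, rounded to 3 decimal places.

3.876 years

Periodic yield y = 0.0685. First find Macaulay duration:
  t   CF        PV=CF/(1+0.0685)^t    t·PV
  1        58.75        54.9836        54.9836
  2        58.75        51.4587       102.9174
  3        58.75        48.1598       144.4793
  4        58.75        45.0723       180.2892
  5       558.75       401.1852     2,005.9260
  Σ                    600.8596     2,488.5955
P = 600.8596; Macaulay duration = 2,488.5955 / 600.8596 = 4.14173 years.
Modified duration = D_Mac / (1 + y) = 4.14173 / 1.0685 = 3.87621 years.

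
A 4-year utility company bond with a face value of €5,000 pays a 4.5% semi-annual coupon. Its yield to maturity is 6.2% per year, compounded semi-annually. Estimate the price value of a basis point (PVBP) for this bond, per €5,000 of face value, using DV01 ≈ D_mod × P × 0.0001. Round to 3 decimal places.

€1.685

Periodic yield y = 0.031.
  t   CF        PV=CF/(1+0.031)^t    t·PV
  1       112.50       109.1174       109.1174
  2       112.50       105.8364       211.6729
  3       112.50       102.6542       307.9625
  4       112.50        99.5676       398.2702
  5       112.50        96.5738       482.8689
  6       112.50        93.6700       562.0200
  7       112.50        90.8535       635.9748
  8     5,112.50     4,004.6448    32,037.1582
  Σ                  4,702.9176    34,745.0448
P = 4,702.9176; D_Mac = 7.38798 half-year periods = 3.69399 yrs; D_mod = 3.58292 yrs.
DV01 ≈ 3.58292 × 4,702.9176 × 0.0001 = 1.685017.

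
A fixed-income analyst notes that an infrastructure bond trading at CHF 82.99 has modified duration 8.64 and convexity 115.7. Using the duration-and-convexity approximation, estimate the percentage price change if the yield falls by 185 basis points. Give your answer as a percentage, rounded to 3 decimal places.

+17.964%

Duration effect: -D_mod·Δy = -8.64 × (-0.0185) = +0.159840
Convexity effect: ½·C·(Δy)² = 0.5 × 115.7 × (-0.0185)² = +0.0197991625
ΔP/P ≈ +0.159840 + 0.0197991625 = +0.1796391625
= +17.96391625%.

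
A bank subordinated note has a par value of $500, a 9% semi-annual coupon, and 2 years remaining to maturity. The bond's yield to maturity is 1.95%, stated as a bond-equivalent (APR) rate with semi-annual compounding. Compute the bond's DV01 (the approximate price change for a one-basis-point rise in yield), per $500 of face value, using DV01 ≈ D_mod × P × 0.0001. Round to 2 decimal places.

Periodic yield y = 0.00975.
  t   CF        PV=CF/(1+0.00975)^t    t·PV
  1        22.50        22.2827        22.2827
  2        22.50        22.0676        44.1352
  3        22.50        21.8545        65.5635
  4       522.50       502.6097     2,010.4387
  Σ                    568.8145     2,142.4201
P = 568.8145; D_Mac = 3.76647 half-year periods = 1.88323 yrs; D_mod = 1.86505 yrs.
DV01 ≈ 1.86505 × 568.8145 × 0.0001 = 0.106087.

$0.11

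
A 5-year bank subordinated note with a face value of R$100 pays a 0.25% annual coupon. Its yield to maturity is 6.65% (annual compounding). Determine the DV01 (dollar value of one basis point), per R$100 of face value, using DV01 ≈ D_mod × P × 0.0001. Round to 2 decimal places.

Periodic yield y = 0.0665.
  t   CF        PV=CF/(1+0.0665)^t    t·PV
  1         0.25         0.2344         0.2344
  2         0.25         0.2198         0.4396
  3         0.25         0.2061         0.6183
  4         0.25         0.1932         0.7730
  5       100.25        72.6574       363.2872
  Σ                     73.5110       365.3524
P = 73.5110; D_Mac = 4.97004 yrs; D_mod = 4.66014 yrs.
DV01 ≈ 4.66014 × 73.5110 × 0.0001 = 0.034257.

R$0.03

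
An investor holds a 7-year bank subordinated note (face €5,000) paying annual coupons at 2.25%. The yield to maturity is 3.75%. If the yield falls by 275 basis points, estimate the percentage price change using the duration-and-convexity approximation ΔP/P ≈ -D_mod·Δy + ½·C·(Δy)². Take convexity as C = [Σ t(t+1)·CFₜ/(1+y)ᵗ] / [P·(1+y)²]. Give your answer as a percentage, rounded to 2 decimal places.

With y = 0.0375:
  t   CF        PV=CF/(1+0.0375)^t    t·PV        t(t+1)·PV
  1       112.50       108.4337       108.4337         216.8675
  2       112.50       104.5144       209.0289         627.0867
  3       112.50       100.7368       302.2104       1,208.8418
  4       112.50        97.0957       388.3829       1,941.9145
  5       112.50        93.5862       467.9312       2,807.5872
  6       112.50        90.2036       541.2216       3,788.5514
  7     5,112.50     3,951.0869    27,657.6084     221,260.8673
  Σ                  4,545.6575    29,674.8172     231,851.7162
P = 4,545.6575; D_Mac = 6.52817 yrs; D_mod = 6.29221 yrs; C = 47.38462.
Duration effect: -6.29221 × (-0.0275) = +0.173036
Convexity effect: 0.5 × 47.38462 × (-0.0275)² = +0.0179173
ΔP/P ≈ +0.173036 + 0.0179173 = +0.190953 = +19.0953%.

+19.10%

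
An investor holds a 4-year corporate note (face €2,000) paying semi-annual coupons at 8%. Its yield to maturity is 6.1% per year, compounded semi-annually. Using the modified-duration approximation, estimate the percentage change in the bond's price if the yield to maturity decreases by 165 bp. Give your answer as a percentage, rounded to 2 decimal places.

Periodic yield y = 0.0305. Modified duration first:
  t   CF        PV=CF/(1+0.0305)^t    t·PV
  1        80.00        77.6322        77.6322
  2        80.00        75.3345       150.6690
  3        80.00        73.1048       219.3145
  4        80.00        70.9411       283.7645
  5        80.00        68.8414       344.2072
  6        80.00        66.8039       400.8236
  7        80.00        64.8267       453.7870
  8     2,080.00     1,635.6085    13,084.8682
  Σ                  2,133.0933    15,015.0662
P = 2,133.0933; D_Mac = 7.03910 half-year periods = 3.51955 yrs; D_mod = 3.51955/(1+0.0305) = 3.41538 yrs.
ΔP/P ≈ -D_mod · Δy = -3.41538 × (-0.0165) = +0.056354 = +5.6354%.

+5.64%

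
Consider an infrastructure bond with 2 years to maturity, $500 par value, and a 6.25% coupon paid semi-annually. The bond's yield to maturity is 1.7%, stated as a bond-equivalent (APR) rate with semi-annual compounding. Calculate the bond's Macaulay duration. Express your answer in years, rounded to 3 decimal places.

1.915 years

Periodic yield y = 0.0085. Discount each cash flow and weight by its period:
  t   CF        PV=CF/(1+0.0085)^t    t·PV
  1       15.625        15.4933        15.4933
  2       15.625        15.3627        30.7254
  3       15.625        15.2332        45.6997
  4      515.625       498.4600     1,993.8402
  Σ                    544.5493     2,085.7587
Price P = Σ PV = 544.5493.
Macaulay duration = Σ(t·PV) / P = 2,085.7587 / 544.5493 = 3.83025 half-year periods.
In years: 3.83025 / 2 = 1.91512 years.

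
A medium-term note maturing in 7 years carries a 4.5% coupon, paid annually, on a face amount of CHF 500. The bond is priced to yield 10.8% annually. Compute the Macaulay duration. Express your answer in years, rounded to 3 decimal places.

5.963 years

Periodic yield y = 0.108. Discount each cash flow and weight by its year:
  t   CF        PV=CF/(1+0.108)^t    t·PV
  1        22.50        20.3069        20.3069
  2        22.50        18.3275        36.6550
  3        22.50        16.5411        49.6232
  4        22.50        14.9288        59.7150
  5        22.50        13.4736        67.3680
  6        22.50        12.1603        72.9617
  7       522.50       254.8637     1,784.0459
  Σ                    350.6017     2,090.6756
Price P = Σ PV = 350.6017.
Macaulay duration = Σ(t·PV) / P = 2,090.6756 / 350.6017 = 5.96311 years.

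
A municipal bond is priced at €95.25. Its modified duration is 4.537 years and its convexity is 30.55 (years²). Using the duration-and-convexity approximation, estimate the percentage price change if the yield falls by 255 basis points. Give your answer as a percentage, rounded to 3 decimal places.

Duration effect: -D_mod·Δy = -4.537 × (-0.0255) = +0.1156935
Convexity effect: ½·C·(Δy)² = 0.5 × 30.55 × (-0.0255)² = +0.00993256875
ΔP/P ≈ +0.1156935 + 0.00993256875 = +0.12562606875
= +12.562606875%.

+12.563%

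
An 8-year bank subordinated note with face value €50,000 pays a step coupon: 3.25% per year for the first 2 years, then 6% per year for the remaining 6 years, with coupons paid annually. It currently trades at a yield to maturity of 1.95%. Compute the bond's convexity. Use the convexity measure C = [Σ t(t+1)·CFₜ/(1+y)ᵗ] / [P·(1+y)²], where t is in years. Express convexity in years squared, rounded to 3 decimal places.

57.430

With y = 0.0195:
  t   CF        PV=CF/(1+0.0195)^t    t·PV        t(t+1)·PV
  1     1,625.00     1,593.9186     1,593.9186       3,187.8372
  2     1,625.00     1,563.4317     3,126.8633       9,380.5900
  3     3,000.00     2,831.1284     8,493.3852      33,973.5406
  4     3,000.00     2,776.9773    11,107.9093      55,539.5466
  5     3,000.00     2,723.8620    13,619.3101      81,715.8606
  6     3,000.00     2,671.7626    16,030.5759     112,214.0312
  7     3,000.00     2,620.6598    18,344.6185     146,756.9478
  8    53,000.00    45,412.7737   363,302.1899   3,269,719.7090
  Σ                 62,194.5142   435,618.7708   3,712,488.0630
P = 62,194.5142.
Convexity = Σ t(t+1)·PV / [P·(1+y)²] = 3,712,488.0630 / (62,194.5142 × 1.039380) = 57.42996.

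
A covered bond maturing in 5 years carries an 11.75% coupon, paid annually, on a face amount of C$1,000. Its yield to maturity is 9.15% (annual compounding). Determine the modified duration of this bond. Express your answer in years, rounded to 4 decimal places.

Periodic yield y = 0.0915. First find Macaulay duration:
  t   CF        PV=CF/(1+0.0915)^t    t·PV
  1       117.50       107.6500       107.6500
  2       117.50        98.6258       197.2515
  3       117.50        90.3580       271.0740
  4       117.50        82.7833       331.1333
  5     1,117.50       721.3214     3,606.6071
  Σ                  1,100.7386     4,513.7160
P = 1,100.7386; Macaulay duration = 4,513.7160 / 1,100.7386 = 4.10063 years.
Modified duration = D_Mac / (1 + y) = 4.10063 / 1.0915 = 3.75687 years.

3.7569 years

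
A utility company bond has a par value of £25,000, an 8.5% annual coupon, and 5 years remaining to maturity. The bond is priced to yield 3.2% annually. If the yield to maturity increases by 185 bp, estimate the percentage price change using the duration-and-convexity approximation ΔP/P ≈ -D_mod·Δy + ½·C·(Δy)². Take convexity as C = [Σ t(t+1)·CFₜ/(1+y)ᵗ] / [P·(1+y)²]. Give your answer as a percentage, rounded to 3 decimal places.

-7.410%

With y = 0.032:
  t   CF        PV=CF/(1+0.032)^t    t·PV        t(t+1)·PV
  1     2,125.00     2,059.1085     2,059.1085       4,118.2171
  2     2,125.00     1,995.2602     3,990.5204      11,971.5612
  3     2,125.00     1,933.3917     5,800.1750      23,200.7000
  4     2,125.00     1,873.4415     7,493.7662      37,468.8308
  5    27,125.00    23,172.4130   115,862.0650     695,172.3902
  Σ                 31,033.6149   135,205.6351     771,931.6992
P = 31,033.6149; D_Mac = 4.35675 yrs; D_mod = 4.22165 yrs; C = 23.35539.
Duration effect: -4.22165 × (+0.0185) = -0.078101
Convexity effect: 0.5 × 23.35539 × (0.0185)² = +0.0039967
ΔP/P ≈ -0.078101 + 0.0039967 = -0.074104 = -7.4104%.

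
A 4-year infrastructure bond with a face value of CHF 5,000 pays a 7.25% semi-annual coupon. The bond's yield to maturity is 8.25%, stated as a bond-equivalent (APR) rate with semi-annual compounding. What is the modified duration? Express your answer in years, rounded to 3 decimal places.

Periodic yield y = 0.04125. First find Macaulay duration:
  t   CF        PV=CF/(1+0.04125)^t    t·PV
  1       181.25       174.0696       174.0696
  2       181.25       167.1737       334.3474
  3       181.25       160.5510       481.6530
  4       181.25       154.1906       616.7625
  5       181.25       148.0822       740.4111
  6       181.25       142.2158       853.2950
  7       181.25       136.5818       956.0728
  8     5,181.25     3,749.6820    29,997.4556
  Σ                  4,832.5468    34,154.0670
P = 4,832.5468; Macaulay duration = 34,154.0670 / 4,832.5468 = 7.06751 half-year periods = 3.53375 years.
Modified duration = D_Mac / (1 + y) = 3.53375 / 1.04125 = 3.39376 years.

3.394 years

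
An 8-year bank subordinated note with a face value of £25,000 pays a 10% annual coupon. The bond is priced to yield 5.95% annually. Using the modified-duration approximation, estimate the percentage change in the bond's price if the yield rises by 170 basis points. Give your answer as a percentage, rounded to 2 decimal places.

-9.80%

Periodic yield y = 0.0595. Modified duration first:
  t   CF        PV=CF/(1+0.0595)^t    t·PV
  1     2,500.00     2,359.6036     2,359.6036
  2     2,500.00     2,227.0916     4,454.1833
  3     2,500.00     2,102.0214     6,306.0641
  4     2,500.00     1,983.9749     7,935.8994
  5     2,500.00     1,872.5577     9,362.7884
  6     2,500.00     1,767.3975    10,604.3851
  7     2,500.00     1,668.1430    11,677.0011
  8    27,500.00    17,319.0875   138,552.6997
  Σ                 31,299.8771   191,252.6247
P = 31,299.8771; D_Mac = 6.11033 yrs; D_mod = 6.11033/(1+0.0595) = 5.76718 yrs.
ΔP/P ≈ -D_mod · Δy = -5.76718 × (+0.017) = -0.098042 = -9.8042%.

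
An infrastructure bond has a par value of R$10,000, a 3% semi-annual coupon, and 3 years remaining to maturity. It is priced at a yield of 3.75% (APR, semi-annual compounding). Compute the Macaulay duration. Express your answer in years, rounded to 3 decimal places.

Periodic yield y = 0.01875. Discount each cash flow and weight by its period:
  t   CF        PV=CF/(1+0.01875)^t    t·PV
  1       150.00       147.2393       147.2393
  2       150.00       144.5293       289.0587
  3       150.00       141.8693       425.6079
  4       150.00       139.2582       557.0328
  5       150.00       136.6952       683.4758
  6    10,150.00     9,079.4661    54,476.7966
  Σ                  9,789.0574    56,579.2111
Price P = Σ PV = 9,789.0574.
Macaulay duration = Σ(t·PV) / P = 56,579.2111 / 9,789.0574 = 5.77984 half-year periods.
In years: 5.77984 / 2 = 2.88992 years.

2.890 years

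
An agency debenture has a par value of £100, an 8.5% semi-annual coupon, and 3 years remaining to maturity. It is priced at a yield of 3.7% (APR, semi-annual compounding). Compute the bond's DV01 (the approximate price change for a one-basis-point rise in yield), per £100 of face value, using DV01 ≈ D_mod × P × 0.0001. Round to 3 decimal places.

Periodic yield y = 0.0185.
  t   CF        PV=CF/(1+0.0185)^t    t·PV
  1         4.25         4.1728         4.1728
  2         4.25         4.0970         8.1940
  3         4.25         4.0226        12.0678
  4         4.25         3.9495        15.7981
  5         4.25         3.8778        19.3889
  6       104.25        93.3920       560.3522
  Σ                    113.5118       619.9739
P = 113.5118; D_Mac = 5.46176 half-year periods = 2.73088 yrs; D_mod = 2.68128 yrs.
DV01 ≈ 2.68128 × 113.5118 × 0.0001 = 0.030436.

£0.030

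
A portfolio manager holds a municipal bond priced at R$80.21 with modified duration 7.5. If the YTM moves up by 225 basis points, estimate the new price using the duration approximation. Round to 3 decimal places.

R$66.675

Duration approximation: ΔP/P ≈ -D_mod · Δy = -7.5 × (+0.0225) = -0.168750.
New price ≈ 80.21 × (1 - 0.168750) = 66.6745625.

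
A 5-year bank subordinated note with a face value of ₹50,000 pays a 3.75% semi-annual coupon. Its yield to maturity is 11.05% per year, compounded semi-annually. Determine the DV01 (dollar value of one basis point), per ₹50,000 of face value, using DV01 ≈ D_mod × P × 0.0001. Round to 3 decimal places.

₹15.528

Periodic yield y = 0.05525.
  t   CF        PV=CF/(1+0.05525)^t    t·PV
  1       937.50       888.4151       888.4151
  2       937.50       841.9001     1,683.8002
  3       937.50       797.8205     2,393.4615
  4       937.50       756.0488     3,024.1952
  5       937.50       716.4642     3,582.3208
  6       937.50       678.9521     4,073.7124
  7       937.50       643.4040     4,503.8279
  8       937.50       609.7171     4,877.7370
  9       937.50       577.7940     5,200.1460
  10   50,937.50    29,749.7978   297,497.9777
  Σ                 36,260.3136   327,725.5938
P = 36,260.3136; D_Mac = 9.03813 half-year periods = 4.51907 yrs; D_mod = 4.28246 yrs.
DV01 ≈ 4.28246 × 36,260.3136 × 0.0001 = 15.528339.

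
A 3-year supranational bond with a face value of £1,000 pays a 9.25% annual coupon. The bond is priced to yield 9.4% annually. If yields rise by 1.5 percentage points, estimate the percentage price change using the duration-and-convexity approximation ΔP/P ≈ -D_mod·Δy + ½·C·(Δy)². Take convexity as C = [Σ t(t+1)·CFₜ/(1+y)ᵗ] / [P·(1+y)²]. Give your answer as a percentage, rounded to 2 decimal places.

With y = 0.094:
  t   CF        PV=CF/(1+0.094)^t    t·PV        t(t+1)·PV
  1        92.50        84.5521        84.5521         169.1042
  2        92.50        77.2871       154.5742         463.7227
  3     1,092.50       834.3907     2,503.1722      10,012.6890
  Σ                    996.2300     2,742.2986      10,645.5159
P = 996.2300; D_Mac = 2.75268 yrs; D_mod = 2.51616 yrs; C = 8.92838.
Duration effect: -2.51616 × (+0.015) = -0.037742
Convexity effect: 0.5 × 8.92838 × (0.015)² = +0.0010044
ΔP/P ≈ -0.037742 + 0.0010044 = -0.036738 = -3.6738%.

-3.67%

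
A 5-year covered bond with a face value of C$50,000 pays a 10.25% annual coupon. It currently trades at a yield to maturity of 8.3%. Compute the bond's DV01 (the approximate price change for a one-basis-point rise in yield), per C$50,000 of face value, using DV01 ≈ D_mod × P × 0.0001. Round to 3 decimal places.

Periodic yield y = 0.083.
  t   CF        PV=CF/(1+0.083)^t    t·PV
  1     5,125.00     4,732.2253     4,732.2253
  2     5,125.00     4,369.5524     8,739.1049
  3     5,125.00     4,034.6745    12,104.0234
  4     5,125.00     3,725.4612    14,901.8448
  5    55,125.00    37,000.3915   185,001.9575
  Σ                 53,862.3049   225,479.1558
P = 53,862.3049; D_Mac = 4.18621 yrs; D_mod = 3.86539 yrs.
DV01 ≈ 3.86539 × 53,862.3049 × 0.0001 = 20.819867.

C$20.820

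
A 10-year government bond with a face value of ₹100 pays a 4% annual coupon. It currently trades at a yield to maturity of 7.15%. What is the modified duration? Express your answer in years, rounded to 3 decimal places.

Periodic yield y = 0.0715. First find Macaulay duration:
  t   CF        PV=CF/(1+0.0715)^t    t·PV
  1         4.00         3.7331         3.7331
  2         4.00         3.4840         6.9680
  3         4.00         3.2515         9.7545
  4         4.00         3.0345        12.1381
  5         4.00         2.8320        14.1602
  6         4.00         2.6431        15.8584
  7         4.00         2.4667        17.2668
  8         4.00         2.3021        18.4167
  9         4.00         2.1485        19.3363
  10      104.00        52.1329       521.3286
  Σ                     78.0283       638.9607
P = 78.0283; Macaulay duration = 638.9607 / 78.0283 = 8.18883 years.
Modified duration = D_Mac / (1 + y) = 8.18883 / 1.0715 = 7.64240 years.

7.642 years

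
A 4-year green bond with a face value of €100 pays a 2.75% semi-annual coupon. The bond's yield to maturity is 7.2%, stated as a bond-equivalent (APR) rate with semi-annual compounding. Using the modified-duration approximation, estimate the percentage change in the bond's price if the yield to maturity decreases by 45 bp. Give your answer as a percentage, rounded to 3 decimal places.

+1.649%

Periodic yield y = 0.036. Modified duration first:
  t   CF        PV=CF/(1+0.036)^t    t·PV
  1        1.375         1.3272         1.3272
  2        1.375         1.2811         2.5622
  3        1.375         1.2366         3.7098
  4        1.375         1.1936         4.7745
  5        1.375         1.1521         5.7607
  6        1.375         1.1121         6.6726
  7        1.375         1.0735         7.5142
  8      101.375        76.3929       611.1430
  Σ                     84.7691       643.4641
P = 84.7691; D_Mac = 7.59079 half-year periods = 3.79539 yrs; D_mod = 3.79539/(1+0.036) = 3.66351 yrs.
ΔP/P ≈ -D_mod · Δy = -3.66351 × (-0.0045) = +0.016486 = +1.6486%.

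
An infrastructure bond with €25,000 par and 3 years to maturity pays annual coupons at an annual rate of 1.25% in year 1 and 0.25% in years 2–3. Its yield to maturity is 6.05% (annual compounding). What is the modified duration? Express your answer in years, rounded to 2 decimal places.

2.80 years

Periodic yield y = 0.0605. First find Macaulay duration:
  t   CF        PV=CF/(1+0.0605)^t    t·PV
  1       312.50       294.6723       294.6723
  2        62.50        55.5723       111.1447
  3    25,062.50    21,013.2086    63,039.6257
  Σ                 21,363.4532    63,445.4427
P = 21,363.4532; Macaulay duration = 63,445.4427 / 21,363.4532 = 2.96981 years.
Modified duration = D_Mac / (1 + y) = 2.96981 / 1.0605 = 2.80039 years.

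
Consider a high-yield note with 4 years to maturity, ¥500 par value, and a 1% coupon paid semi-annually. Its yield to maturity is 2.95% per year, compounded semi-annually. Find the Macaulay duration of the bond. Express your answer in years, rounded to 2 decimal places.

3.93 years

Periodic yield y = 0.01475. Discount each cash flow and weight by its period:
  t   CF        PV=CF/(1+0.01475)^t    t·PV
  1         2.50         2.4637         2.4637
  2         2.50         2.4279         4.8557
  3         2.50         2.3926         7.1777
  4         2.50         2.3578         9.4311
  5         2.50         2.3235        11.6176
  6         2.50         2.2897        13.7384
  7         2.50         2.2565        15.7952
  8       502.50       446.9548     3,575.6382
  Σ                    463.4663     3,640.7176
Price P = Σ PV = 463.4663.
Macaulay duration = Σ(t·PV) / P = 3,640.7176 / 463.4663 = 7.85541 half-year periods.
In years: 7.85541 / 2 = 3.92770 years.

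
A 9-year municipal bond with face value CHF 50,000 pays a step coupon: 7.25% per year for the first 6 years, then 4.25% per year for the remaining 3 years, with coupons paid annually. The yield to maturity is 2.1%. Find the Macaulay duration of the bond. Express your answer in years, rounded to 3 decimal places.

Periodic yield y = 0.021. Discount each cash flow and weight by its year:
  t   CF        PV=CF/(1+0.021)^t    t·PV
  1     3,625.00     3,550.4407     3,550.4407
  2     3,625.00     3,477.4150     6,954.8301
  3     3,625.00     3,405.8913    10,217.6739
  4     3,625.00     3,335.8387    13,343.3548
  5     3,625.00     3,267.2269    16,336.1347
  6     3,625.00     3,200.0264    19,200.1583
  7     2,125.00     1,837.2944    12,861.0605
  8     2,125.00     1,799.5048    14,396.0380
  9    52,125.00    43,232.9021   389,096.1187
  Σ                 67,106.5403   485,955.8096
Price P = Σ PV = 67,106.5403.
Macaulay duration = Σ(t·PV) / P = 485,955.8096 / 67,106.5403 = 7.24156 years.

7.242 years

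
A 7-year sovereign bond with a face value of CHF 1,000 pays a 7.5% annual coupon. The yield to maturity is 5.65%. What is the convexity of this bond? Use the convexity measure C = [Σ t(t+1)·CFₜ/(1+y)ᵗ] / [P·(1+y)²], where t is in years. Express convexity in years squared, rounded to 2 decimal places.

38.49

With y = 0.0565:
  t   CF        PV=CF/(1+0.0565)^t    t·PV        t(t+1)·PV
  1        75.00        70.9891        70.9891         141.9782
  2        75.00        67.1927       134.3855         403.1564
  3        75.00        63.5994       190.7981         763.1923
  4        75.00        60.1982       240.7927       1,203.9633
  5        75.00        56.9789       284.8943       1,709.3658
  6        75.00        53.9317       323.5903       2,265.1322
  7     1,075.00       731.6813     5,121.7691      40,974.1527
  Σ                  1,104.5712     6,367.2190      47,460.9409
P = 1,104.5712.
Convexity = Σ t(t+1)·PV / [P·(1+y)²] = 47,460.9409 / (1,104.5712 × 1.116192) = 38.49494.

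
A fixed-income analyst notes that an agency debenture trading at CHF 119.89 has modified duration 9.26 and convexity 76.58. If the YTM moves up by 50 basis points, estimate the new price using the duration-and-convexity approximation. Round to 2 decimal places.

CHF 114.45

Duration effect: -D_mod·Δy = -9.26 × (+0.005) = -0.046300
Convexity effect: ½·C·(Δy)² = 0.5 × 76.58 × (0.005)² = +0.00095725
ΔP/P ≈ -0.046300 + 0.00095725 = -0.04534275
New price ≈ 119.89 × (1 - 0.04534275) = 114.4538577025.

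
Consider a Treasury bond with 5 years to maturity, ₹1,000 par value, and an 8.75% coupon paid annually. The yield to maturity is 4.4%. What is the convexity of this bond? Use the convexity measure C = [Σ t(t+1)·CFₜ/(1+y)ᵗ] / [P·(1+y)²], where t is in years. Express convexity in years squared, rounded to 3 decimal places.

With y = 0.044:
  t   CF        PV=CF/(1+0.044)^t    t·PV        t(t+1)·PV
  1        87.50        83.8123        83.8123         167.6245
  2        87.50        80.2799       160.5599         481.6797
  3        87.50        76.8965       230.6895         922.7580
  4        87.50        73.6556       294.6226       1,473.1130
  5     1,087.50       876.8530     4,384.2648      26,305.5888
  Σ                  1,191.4973     5,153.9490      29,350.7639
P = 1,191.4973.
Convexity = Σ t(t+1)·PV / [P·(1+y)²] = 29,350.7639 / (1,191.4973 × 1.089936) = 22.60088.

22.601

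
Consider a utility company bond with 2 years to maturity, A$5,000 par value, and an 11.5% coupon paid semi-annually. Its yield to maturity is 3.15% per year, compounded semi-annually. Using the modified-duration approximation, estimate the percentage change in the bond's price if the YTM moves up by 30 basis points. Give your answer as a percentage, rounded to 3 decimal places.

-0.548%

Periodic yield y = 0.01575. Modified duration first:
  t   CF        PV=CF/(1+0.01575)^t    t·PV
  1       287.50       283.0421       283.0421
  2       287.50       278.6533       557.3066
  3       287.50       274.3326       822.9977
  4     5,287.50     4,967.1017    19,868.4070
  Σ                  5,803.1297    21,531.7534
P = 5,803.1297; D_Mac = 3.71037 half-year periods = 1.85518 yrs; D_mod = 1.85518/(1+0.01575) = 1.82642 yrs.
ΔP/P ≈ -D_mod · Δy = -1.82642 × (+0.003) = -0.005479 = -0.5479%.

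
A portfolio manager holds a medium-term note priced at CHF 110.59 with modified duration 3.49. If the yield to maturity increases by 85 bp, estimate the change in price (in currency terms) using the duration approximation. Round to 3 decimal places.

-CHF 3.281

Duration approximation: ΔP/P ≈ -D_mod · Δy = -3.49 × (+0.0085) = -0.029665.
ΔP ≈ 110.59 × (-0.029665) = -3.28065235.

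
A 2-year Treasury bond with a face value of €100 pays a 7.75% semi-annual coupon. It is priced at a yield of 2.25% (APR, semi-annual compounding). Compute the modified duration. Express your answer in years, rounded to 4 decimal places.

Periodic yield y = 0.01125. First find Macaulay duration:
  t   CF        PV=CF/(1+0.01125)^t    t·PV
  1        3.875         3.8319         3.8319
  2        3.875         3.7893         7.5785
  3        3.875         3.7471        11.2413
  4      103.875        99.3292       397.3168
  Σ                    110.6975       419.9685
P = 110.6975; Macaulay duration = 419.9685 / 110.6975 = 3.79384 half-year periods = 1.89692 years.
Modified duration = D_Mac / (1 + y) = 1.89692 / 1.01125 = 1.87582 years.

1.8758 years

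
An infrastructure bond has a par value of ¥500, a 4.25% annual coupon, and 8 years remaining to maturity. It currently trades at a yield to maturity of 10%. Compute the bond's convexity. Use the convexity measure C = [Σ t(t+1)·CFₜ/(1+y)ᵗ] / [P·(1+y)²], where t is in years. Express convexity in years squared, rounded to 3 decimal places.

46.838

With y = 0.1:
  t   CF        PV=CF/(1+0.1)^t    t·PV        t(t+1)·PV
  1        21.25        19.3182        19.3182          38.6364
  2        21.25        17.5620        35.1240         105.3719
  3        21.25        15.9654        47.8963         191.5853
  4        21.25        14.5140        58.0561         290.2807
  5        21.25        13.1946        65.9729         395.8373
  6        21.25        11.9951        71.9704         503.7930
  7        21.25        10.9046        76.3323         610.6582
  8       521.25       243.1670     1,945.3358      17,508.0220
  Σ                    346.6209     2,320.0060      19,644.1847
P = 346.6209.
Convexity = Σ t(t+1)·PV / [P·(1+y)²] = 19,644.1847 / (346.6209 × 1.210000) = 46.83752.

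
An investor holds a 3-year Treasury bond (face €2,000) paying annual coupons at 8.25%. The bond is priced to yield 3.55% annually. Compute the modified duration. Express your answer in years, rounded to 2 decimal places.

2.70 years

Periodic yield y = 0.0355. First find Macaulay duration:
  t   CF        PV=CF/(1+0.0355)^t    t·PV
  1       165.00       159.3433       159.3433
  2       165.00       153.8806       307.7611
  3     2,165.00     1,949.8787     5,849.6360
  Σ                  2,263.1025     6,316.7405
P = 2,263.1025; Macaulay duration = 6,316.7405 / 2,263.1025 = 2.79119 years.
Modified duration = D_Mac / (1 + y) = 2.79119 / 1.0355 = 2.69550 years.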